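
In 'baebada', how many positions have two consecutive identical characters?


Looking for consecutive identical characters in 'baebada':
  pos 0-1: 'b' vs 'a' -> different
  pos 1-2: 'a' vs 'e' -> different
  pos 2-3: 'e' vs 'b' -> different
  pos 3-4: 'b' vs 'a' -> different
  pos 4-5: 'a' vs 'd' -> different
  pos 5-6: 'd' vs 'a' -> different
Consecutive identical pairs: []
Count: 0

0


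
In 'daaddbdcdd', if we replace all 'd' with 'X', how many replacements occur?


re.sub('d', 'X', text) replaces every occurrence of 'd' with 'X'.
Text: 'daaddbdcdd'
Scanning for 'd':
  pos 0: 'd' -> replacement #1
  pos 3: 'd' -> replacement #2
  pos 4: 'd' -> replacement #3
  pos 6: 'd' -> replacement #4
  pos 8: 'd' -> replacement #5
  pos 9: 'd' -> replacement #6
Total replacements: 6

6


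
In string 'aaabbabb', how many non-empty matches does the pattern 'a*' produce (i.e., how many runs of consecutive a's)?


Pattern 'a*' matches zero or more a's. We want non-empty runs of consecutive a's.
String: 'aaabbabb'
Walking through the string to find runs of a's:
  Run 1: positions 0-2 -> 'aaa'
  Run 2: positions 5-5 -> 'a'
Non-empty runs found: ['aaa', 'a']
Count: 2

2


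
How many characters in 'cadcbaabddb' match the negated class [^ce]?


Negated class [^ce] matches any char NOT in {c, e}
Scanning 'cadcbaabddb':
  pos 0: 'c' -> no (excluded)
  pos 1: 'a' -> MATCH
  pos 2: 'd' -> MATCH
  pos 3: 'c' -> no (excluded)
  pos 4: 'b' -> MATCH
  pos 5: 'a' -> MATCH
  pos 6: 'a' -> MATCH
  pos 7: 'b' -> MATCH
  pos 8: 'd' -> MATCH
  pos 9: 'd' -> MATCH
  pos 10: 'b' -> MATCH
Total matches: 9

9


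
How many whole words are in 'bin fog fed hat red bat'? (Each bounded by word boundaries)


Word boundaries (\b) mark the start/end of each word.
Text: 'bin fog fed hat red bat'
Splitting by whitespace:
  Word 1: 'bin'
  Word 2: 'fog'
  Word 3: 'fed'
  Word 4: 'hat'
  Word 5: 'red'
  Word 6: 'bat'
Total whole words: 6

6


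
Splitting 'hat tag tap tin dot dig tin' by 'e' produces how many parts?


Splitting by 'e' breaks the string at each occurrence of the separator.
Text: 'hat tag tap tin dot dig tin'
Parts after split:
  Part 1: 'hat tag tap tin dot dig tin'
Total parts: 1

1


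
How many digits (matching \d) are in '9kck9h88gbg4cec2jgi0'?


\d matches any digit 0-9.
Scanning '9kck9h88gbg4cec2jgi0':
  pos 0: '9' -> DIGIT
  pos 4: '9' -> DIGIT
  pos 6: '8' -> DIGIT
  pos 7: '8' -> DIGIT
  pos 11: '4' -> DIGIT
  pos 15: '2' -> DIGIT
  pos 19: '0' -> DIGIT
Digits found: ['9', '9', '8', '8', '4', '2', '0']
Total: 7

7


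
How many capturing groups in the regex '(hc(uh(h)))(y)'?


To count capturing groups, count each '(' that starts a group.
Pattern: '(hc(uh(h)))(y)'
Walking through the pattern:
  Position 0: '(' -> group #1
  Position 3: '(' -> group #2
  Position 6: '(' -> group #3
  Position 11: '(' -> group #4
Total capturing groups: 4

4


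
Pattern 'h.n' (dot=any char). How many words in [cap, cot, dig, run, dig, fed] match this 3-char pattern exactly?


Pattern 'h.n' means: starts with 'h', any single char, ends with 'n'.
Checking each word (must be exactly 3 chars):
  'cap' (len=3): no
  'cot' (len=3): no
  'dig' (len=3): no
  'run' (len=3): no
  'dig' (len=3): no
  'fed' (len=3): no
Matching words: []
Total: 0

0


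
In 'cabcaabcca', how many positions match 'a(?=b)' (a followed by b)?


Lookahead 'a(?=b)' matches 'a' only when followed by 'b'.
String: 'cabcaabcca'
Checking each position where char is 'a':
  pos 1: 'a' -> MATCH (next='b')
  pos 4: 'a' -> no (next='a')
  pos 5: 'a' -> MATCH (next='b')
Matching positions: [1, 5]
Count: 2

2


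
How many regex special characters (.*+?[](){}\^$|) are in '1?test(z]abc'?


Regex special characters are: . * + ? [ ] ( ) { } \ ^ $ |
Scanning '1?test(z]abc':
  pos 1: '?' -> SPECIAL
  pos 6: '(' -> SPECIAL
  pos 8: ']' -> SPECIAL
Special chars found: ['?', '(', ']']
Total: 3

3


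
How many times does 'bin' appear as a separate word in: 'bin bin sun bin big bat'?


Scanning each word for exact match 'bin':
  Word 1: 'bin' -> MATCH
  Word 2: 'bin' -> MATCH
  Word 3: 'sun' -> no
  Word 4: 'bin' -> MATCH
  Word 5: 'big' -> no
  Word 6: 'bat' -> no
Total matches: 3

3


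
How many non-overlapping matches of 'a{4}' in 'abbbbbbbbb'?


Pattern 'a{4}' matches exactly 4 consecutive a's (greedy, non-overlapping).
String: 'abbbbbbbbb'
Scanning for runs of a's:
  Run at pos 0: 'a' (length 1) -> 0 match(es)
Matches found: []
Total: 0

0


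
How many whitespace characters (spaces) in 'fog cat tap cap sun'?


\s matches whitespace characters (spaces, tabs, etc.).
Text: 'fog cat tap cap sun'
This text has 5 words separated by spaces.
Number of spaces = number of words - 1 = 5 - 1 = 4

4


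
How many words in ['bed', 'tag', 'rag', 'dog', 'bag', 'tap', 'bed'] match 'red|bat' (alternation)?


Alternation 'red|bat' matches either 'red' or 'bat'.
Checking each word:
  'bed' -> no
  'tag' -> no
  'rag' -> no
  'dog' -> no
  'bag' -> no
  'tap' -> no
  'bed' -> no
Matches: []
Count: 0

0


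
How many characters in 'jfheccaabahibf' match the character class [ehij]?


Character class [ehij] matches any of: {e, h, i, j}
Scanning string 'jfheccaabahibf' character by character:
  pos 0: 'j' -> MATCH
  pos 1: 'f' -> no
  pos 2: 'h' -> MATCH
  pos 3: 'e' -> MATCH
  pos 4: 'c' -> no
  pos 5: 'c' -> no
  pos 6: 'a' -> no
  pos 7: 'a' -> no
  pos 8: 'b' -> no
  pos 9: 'a' -> no
  pos 10: 'h' -> MATCH
  pos 11: 'i' -> MATCH
  pos 12: 'b' -> no
  pos 13: 'f' -> no
Total matches: 5

5


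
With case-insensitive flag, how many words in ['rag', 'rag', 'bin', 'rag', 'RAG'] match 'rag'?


Case-insensitive matching: compare each word's lowercase form to 'rag'.
  'rag' -> lower='rag' -> MATCH
  'rag' -> lower='rag' -> MATCH
  'bin' -> lower='bin' -> no
  'rag' -> lower='rag' -> MATCH
  'RAG' -> lower='rag' -> MATCH
Matches: ['rag', 'rag', 'rag', 'RAG']
Count: 4

4


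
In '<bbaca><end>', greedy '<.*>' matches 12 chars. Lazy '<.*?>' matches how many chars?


Greedy '<.*>' tries to match as MUCH as possible.
Lazy '<.*?>' tries to match as LITTLE as possible.

String: '<bbaca><end>'
Greedy '<.*>' starts at first '<' and extends to the LAST '>': '<bbaca><end>' (12 chars)
Lazy '<.*?>' starts at first '<' and stops at the FIRST '>': '<bbaca>' (7 chars)

7


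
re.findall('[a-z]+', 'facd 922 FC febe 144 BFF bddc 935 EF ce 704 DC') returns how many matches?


Pattern '[a-z]+' finds one or more lowercase letters.
Text: 'facd 922 FC febe 144 BFF bddc 935 EF ce 704 DC'
Scanning for matches:
  Match 1: 'facd'
  Match 2: 'febe'
  Match 3: 'bddc'
  Match 4: 'ce'
Total matches: 4

4


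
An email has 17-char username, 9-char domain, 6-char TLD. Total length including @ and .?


An email address has format: username@domain.tld
Username length: 17
'@' character: 1
Domain length: 9
'.' character: 1
TLD length: 6
Total = 17 + 1 + 9 + 1 + 6 = 34

34


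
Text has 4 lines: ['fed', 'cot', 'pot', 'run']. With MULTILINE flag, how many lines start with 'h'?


With MULTILINE flag, ^ matches the start of each line.
Lines: ['fed', 'cot', 'pot', 'run']
Checking which lines start with 'h':
  Line 1: 'fed' -> no
  Line 2: 'cot' -> no
  Line 3: 'pot' -> no
  Line 4: 'run' -> no
Matching lines: []
Count: 0

0


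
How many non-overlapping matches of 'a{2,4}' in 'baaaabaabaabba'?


Pattern 'a{2,4}' matches between 2 and 4 consecutive a's (greedy).
String: 'baaaabaabaabba'
Finding runs of a's and applying greedy matching:
  Run at pos 1: 'aaaa' (length 4)
  Run at pos 6: 'aa' (length 2)
  Run at pos 9: 'aa' (length 2)
  Run at pos 13: 'a' (length 1)
Matches: ['aaaa', 'aa', 'aa']
Count: 3

3


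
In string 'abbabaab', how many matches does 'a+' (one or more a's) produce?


Pattern 'a+' matches one or more consecutive a's.
String: 'abbabaab'
Scanning for runs of a:
  Match 1: 'a' (length 1)
  Match 2: 'a' (length 1)
  Match 3: 'aa' (length 2)
Total matches: 3

3


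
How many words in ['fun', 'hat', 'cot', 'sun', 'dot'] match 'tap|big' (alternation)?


Alternation 'tap|big' matches either 'tap' or 'big'.
Checking each word:
  'fun' -> no
  'hat' -> no
  'cot' -> no
  'sun' -> no
  'dot' -> no
Matches: []
Count: 0

0


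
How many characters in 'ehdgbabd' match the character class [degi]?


Character class [degi] matches any of: {d, e, g, i}
Scanning string 'ehdgbabd' character by character:
  pos 0: 'e' -> MATCH
  pos 1: 'h' -> no
  pos 2: 'd' -> MATCH
  pos 3: 'g' -> MATCH
  pos 4: 'b' -> no
  pos 5: 'a' -> no
  pos 6: 'b' -> no
  pos 7: 'd' -> MATCH
Total matches: 4

4


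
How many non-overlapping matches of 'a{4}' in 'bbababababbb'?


Pattern 'a{4}' matches exactly 4 consecutive a's (greedy, non-overlapping).
String: 'bbababababbb'
Scanning for runs of a's:
  Run at pos 2: 'a' (length 1) -> 0 match(es)
  Run at pos 4: 'a' (length 1) -> 0 match(es)
  Run at pos 6: 'a' (length 1) -> 0 match(es)
  Run at pos 8: 'a' (length 1) -> 0 match(es)
Matches found: []
Total: 0

0


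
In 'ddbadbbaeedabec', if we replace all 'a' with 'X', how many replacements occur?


re.sub('a', 'X', text) replaces every occurrence of 'a' with 'X'.
Text: 'ddbadbbaeedabec'
Scanning for 'a':
  pos 3: 'a' -> replacement #1
  pos 7: 'a' -> replacement #2
  pos 11: 'a' -> replacement #3
Total replacements: 3

3


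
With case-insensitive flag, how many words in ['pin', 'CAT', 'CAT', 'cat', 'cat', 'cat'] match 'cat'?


Case-insensitive matching: compare each word's lowercase form to 'cat'.
  'pin' -> lower='pin' -> no
  'CAT' -> lower='cat' -> MATCH
  'CAT' -> lower='cat' -> MATCH
  'cat' -> lower='cat' -> MATCH
  'cat' -> lower='cat' -> MATCH
  'cat' -> lower='cat' -> MATCH
Matches: ['CAT', 'CAT', 'cat', 'cat', 'cat']
Count: 5

5


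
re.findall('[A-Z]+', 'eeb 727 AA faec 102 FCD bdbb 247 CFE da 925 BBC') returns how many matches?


Pattern '[A-Z]+' finds one or more uppercase letters.
Text: 'eeb 727 AA faec 102 FCD bdbb 247 CFE da 925 BBC'
Scanning for matches:
  Match 1: 'AA'
  Match 2: 'FCD'
  Match 3: 'CFE'
  Match 4: 'BBC'
Total matches: 4

4


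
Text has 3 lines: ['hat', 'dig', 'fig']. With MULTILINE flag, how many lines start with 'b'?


With MULTILINE flag, ^ matches the start of each line.
Lines: ['hat', 'dig', 'fig']
Checking which lines start with 'b':
  Line 1: 'hat' -> no
  Line 2: 'dig' -> no
  Line 3: 'fig' -> no
Matching lines: []
Count: 0

0


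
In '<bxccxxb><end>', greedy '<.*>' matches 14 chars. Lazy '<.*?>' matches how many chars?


Greedy '<.*>' tries to match as MUCH as possible.
Lazy '<.*?>' tries to match as LITTLE as possible.

String: '<bxccxxb><end>'
Greedy '<.*>' starts at first '<' and extends to the LAST '>': '<bxccxxb><end>' (14 chars)
Lazy '<.*?>' starts at first '<' and stops at the FIRST '>': '<bxccxxb>' (9 chars)

9


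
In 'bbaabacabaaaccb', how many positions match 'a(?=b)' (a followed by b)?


Lookahead 'a(?=b)' matches 'a' only when followed by 'b'.
String: 'bbaabacabaaaccb'
Checking each position where char is 'a':
  pos 2: 'a' -> no (next='a')
  pos 3: 'a' -> MATCH (next='b')
  pos 5: 'a' -> no (next='c')
  pos 7: 'a' -> MATCH (next='b')
  pos 9: 'a' -> no (next='a')
  pos 10: 'a' -> no (next='a')
  pos 11: 'a' -> no (next='c')
Matching positions: [3, 7]
Count: 2

2


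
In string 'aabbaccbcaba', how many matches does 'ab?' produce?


Pattern 'ab?' matches 'a' optionally followed by 'b'.
String: 'aabbaccbcaba'
Scanning left to right for 'a' then checking next char:
  Match 1: 'a' (a not followed by b)
  Match 2: 'ab' (a followed by b)
  Match 3: 'a' (a not followed by b)
  Match 4: 'ab' (a followed by b)
  Match 5: 'a' (a not followed by b)
Total matches: 5

5


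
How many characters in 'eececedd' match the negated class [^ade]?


Negated class [^ade] matches any char NOT in {a, d, e}
Scanning 'eececedd':
  pos 0: 'e' -> no (excluded)
  pos 1: 'e' -> no (excluded)
  pos 2: 'c' -> MATCH
  pos 3: 'e' -> no (excluded)
  pos 4: 'c' -> MATCH
  pos 5: 'e' -> no (excluded)
  pos 6: 'd' -> no (excluded)
  pos 7: 'd' -> no (excluded)
Total matches: 2

2


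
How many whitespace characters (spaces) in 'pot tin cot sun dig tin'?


\s matches whitespace characters (spaces, tabs, etc.).
Text: 'pot tin cot sun dig tin'
This text has 6 words separated by spaces.
Number of spaces = number of words - 1 = 6 - 1 = 5

5


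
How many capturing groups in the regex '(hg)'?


To count capturing groups, count each '(' that starts a group.
Pattern: '(hg)'
Walking through the pattern:
  Position 0: '(' -> group #1
Total capturing groups: 1

1


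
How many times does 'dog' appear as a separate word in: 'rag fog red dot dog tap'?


Scanning each word for exact match 'dog':
  Word 1: 'rag' -> no
  Word 2: 'fog' -> no
  Word 3: 'red' -> no
  Word 4: 'dot' -> no
  Word 5: 'dog' -> MATCH
  Word 6: 'tap' -> no
Total matches: 1

1


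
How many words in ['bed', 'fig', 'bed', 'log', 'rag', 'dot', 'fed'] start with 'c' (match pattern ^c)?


Pattern ^c anchors to start of word. Check which words begin with 'c':
  'bed' -> no
  'fig' -> no
  'bed' -> no
  'log' -> no
  'rag' -> no
  'dot' -> no
  'fed' -> no
Matching words: []
Count: 0

0


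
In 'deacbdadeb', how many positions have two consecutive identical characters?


Looking for consecutive identical characters in 'deacbdadeb':
  pos 0-1: 'd' vs 'e' -> different
  pos 1-2: 'e' vs 'a' -> different
  pos 2-3: 'a' vs 'c' -> different
  pos 3-4: 'c' vs 'b' -> different
  pos 4-5: 'b' vs 'd' -> different
  pos 5-6: 'd' vs 'a' -> different
  pos 6-7: 'a' vs 'd' -> different
  pos 7-8: 'd' vs 'e' -> different
  pos 8-9: 'e' vs 'b' -> different
Consecutive identical pairs: []
Count: 0

0


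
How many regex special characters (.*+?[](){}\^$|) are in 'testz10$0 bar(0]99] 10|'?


Regex special characters are: . * + ? [ ] ( ) { } \ ^ $ |
Scanning 'testz10$0 bar(0]99] 10|':
  pos 7: '$' -> SPECIAL
  pos 13: '(' -> SPECIAL
  pos 15: ']' -> SPECIAL
  pos 18: ']' -> SPECIAL
  pos 22: '|' -> SPECIAL
Special chars found: ['$', '(', ']', ']', '|']
Total: 5

5


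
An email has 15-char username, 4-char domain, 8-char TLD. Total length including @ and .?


An email address has format: username@domain.tld
Username length: 15
'@' character: 1
Domain length: 4
'.' character: 1
TLD length: 8
Total = 15 + 1 + 4 + 1 + 8 = 29

29


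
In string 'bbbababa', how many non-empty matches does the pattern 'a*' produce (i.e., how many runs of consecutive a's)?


Pattern 'a*' matches zero or more a's. We want non-empty runs of consecutive a's.
String: 'bbbababa'
Walking through the string to find runs of a's:
  Run 1: positions 3-3 -> 'a'
  Run 2: positions 5-5 -> 'a'
  Run 3: positions 7-7 -> 'a'
Non-empty runs found: ['a', 'a', 'a']
Count: 3

3


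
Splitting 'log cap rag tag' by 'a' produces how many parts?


Splitting by 'a' breaks the string at each occurrence of the separator.
Text: 'log cap rag tag'
Parts after split:
  Part 1: 'log c'
  Part 2: 'p r'
  Part 3: 'g t'
  Part 4: 'g'
Total parts: 4

4


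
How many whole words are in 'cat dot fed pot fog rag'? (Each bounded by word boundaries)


Word boundaries (\b) mark the start/end of each word.
Text: 'cat dot fed pot fog rag'
Splitting by whitespace:
  Word 1: 'cat'
  Word 2: 'dot'
  Word 3: 'fed'
  Word 4: 'pot'
  Word 5: 'fog'
  Word 6: 'rag'
Total whole words: 6

6


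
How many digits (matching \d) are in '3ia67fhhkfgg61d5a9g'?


\d matches any digit 0-9.
Scanning '3ia67fhhkfgg61d5a9g':
  pos 0: '3' -> DIGIT
  pos 3: '6' -> DIGIT
  pos 4: '7' -> DIGIT
  pos 12: '6' -> DIGIT
  pos 13: '1' -> DIGIT
  pos 15: '5' -> DIGIT
  pos 17: '9' -> DIGIT
Digits found: ['3', '6', '7', '6', '1', '5', '9']
Total: 7

7


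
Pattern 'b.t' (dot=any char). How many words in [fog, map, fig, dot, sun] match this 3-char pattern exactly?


Pattern 'b.t' means: starts with 'b', any single char, ends with 't'.
Checking each word (must be exactly 3 chars):
  'fog' (len=3): no
  'map' (len=3): no
  'fig' (len=3): no
  'dot' (len=3): no
  'sun' (len=3): no
Matching words: []
Total: 0

0


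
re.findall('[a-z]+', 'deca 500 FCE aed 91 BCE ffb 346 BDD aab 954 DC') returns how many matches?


Pattern '[a-z]+' finds one or more lowercase letters.
Text: 'deca 500 FCE aed 91 BCE ffb 346 BDD aab 954 DC'
Scanning for matches:
  Match 1: 'deca'
  Match 2: 'aed'
  Match 3: 'ffb'
  Match 4: 'aab'
Total matches: 4

4


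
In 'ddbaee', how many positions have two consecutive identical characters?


Looking for consecutive identical characters in 'ddbaee':
  pos 0-1: 'd' vs 'd' -> MATCH ('dd')
  pos 1-2: 'd' vs 'b' -> different
  pos 2-3: 'b' vs 'a' -> different
  pos 3-4: 'a' vs 'e' -> different
  pos 4-5: 'e' vs 'e' -> MATCH ('ee')
Consecutive identical pairs: ['dd', 'ee']
Count: 2

2


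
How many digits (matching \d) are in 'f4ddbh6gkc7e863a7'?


\d matches any digit 0-9.
Scanning 'f4ddbh6gkc7e863a7':
  pos 1: '4' -> DIGIT
  pos 6: '6' -> DIGIT
  pos 10: '7' -> DIGIT
  pos 12: '8' -> DIGIT
  pos 13: '6' -> DIGIT
  pos 14: '3' -> DIGIT
  pos 16: '7' -> DIGIT
Digits found: ['4', '6', '7', '8', '6', '3', '7']
Total: 7

7


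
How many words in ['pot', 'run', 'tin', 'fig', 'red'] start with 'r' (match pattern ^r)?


Pattern ^r anchors to start of word. Check which words begin with 'r':
  'pot' -> no
  'run' -> MATCH (starts with 'r')
  'tin' -> no
  'fig' -> no
  'red' -> MATCH (starts with 'r')
Matching words: ['run', 'red']
Count: 2

2


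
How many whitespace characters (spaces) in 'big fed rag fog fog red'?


\s matches whitespace characters (spaces, tabs, etc.).
Text: 'big fed rag fog fog red'
This text has 6 words separated by spaces.
Number of spaces = number of words - 1 = 6 - 1 = 5

5


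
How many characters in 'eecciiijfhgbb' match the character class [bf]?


Character class [bf] matches any of: {b, f}
Scanning string 'eecciiijfhgbb' character by character:
  pos 0: 'e' -> no
  pos 1: 'e' -> no
  pos 2: 'c' -> no
  pos 3: 'c' -> no
  pos 4: 'i' -> no
  pos 5: 'i' -> no
  pos 6: 'i' -> no
  pos 7: 'j' -> no
  pos 8: 'f' -> MATCH
  pos 9: 'h' -> no
  pos 10: 'g' -> no
  pos 11: 'b' -> MATCH
  pos 12: 'b' -> MATCH
Total matches: 3

3


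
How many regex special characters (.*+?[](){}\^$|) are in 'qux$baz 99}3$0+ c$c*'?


Regex special characters are: . * + ? [ ] ( ) { } \ ^ $ |
Scanning 'qux$baz 99}3$0+ c$c*':
  pos 3: '$' -> SPECIAL
  pos 10: '}' -> SPECIAL
  pos 12: '$' -> SPECIAL
  pos 14: '+' -> SPECIAL
  pos 17: '$' -> SPECIAL
  pos 19: '*' -> SPECIAL
Special chars found: ['$', '}', '$', '+', '$', '*']
Total: 6

6


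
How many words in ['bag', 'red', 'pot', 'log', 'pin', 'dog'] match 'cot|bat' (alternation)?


Alternation 'cot|bat' matches either 'cot' or 'bat'.
Checking each word:
  'bag' -> no
  'red' -> no
  'pot' -> no
  'log' -> no
  'pin' -> no
  'dog' -> no
Matches: []
Count: 0

0


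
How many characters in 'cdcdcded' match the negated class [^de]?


Negated class [^de] matches any char NOT in {d, e}
Scanning 'cdcdcded':
  pos 0: 'c' -> MATCH
  pos 1: 'd' -> no (excluded)
  pos 2: 'c' -> MATCH
  pos 3: 'd' -> no (excluded)
  pos 4: 'c' -> MATCH
  pos 5: 'd' -> no (excluded)
  pos 6: 'e' -> no (excluded)
  pos 7: 'd' -> no (excluded)
Total matches: 3

3


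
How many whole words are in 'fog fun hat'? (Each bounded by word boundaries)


Word boundaries (\b) mark the start/end of each word.
Text: 'fog fun hat'
Splitting by whitespace:
  Word 1: 'fog'
  Word 2: 'fun'
  Word 3: 'hat'
Total whole words: 3

3


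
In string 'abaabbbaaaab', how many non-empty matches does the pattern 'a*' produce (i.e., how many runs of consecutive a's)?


Pattern 'a*' matches zero or more a's. We want non-empty runs of consecutive a's.
String: 'abaabbbaaaab'
Walking through the string to find runs of a's:
  Run 1: positions 0-0 -> 'a'
  Run 2: positions 2-3 -> 'aa'
  Run 3: positions 7-10 -> 'aaaa'
Non-empty runs found: ['a', 'aa', 'aaaa']
Count: 3

3


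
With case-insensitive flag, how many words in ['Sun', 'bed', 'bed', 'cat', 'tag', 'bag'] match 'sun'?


Case-insensitive matching: compare each word's lowercase form to 'sun'.
  'Sun' -> lower='sun' -> MATCH
  'bed' -> lower='bed' -> no
  'bed' -> lower='bed' -> no
  'cat' -> lower='cat' -> no
  'tag' -> lower='tag' -> no
  'bag' -> lower='bag' -> no
Matches: ['Sun']
Count: 1

1


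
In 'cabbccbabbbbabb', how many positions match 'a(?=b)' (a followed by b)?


Lookahead 'a(?=b)' matches 'a' only when followed by 'b'.
String: 'cabbccbabbbbabb'
Checking each position where char is 'a':
  pos 1: 'a' -> MATCH (next='b')
  pos 7: 'a' -> MATCH (next='b')
  pos 12: 'a' -> MATCH (next='b')
Matching positions: [1, 7, 12]
Count: 3

3


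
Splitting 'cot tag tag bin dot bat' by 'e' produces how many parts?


Splitting by 'e' breaks the string at each occurrence of the separator.
Text: 'cot tag tag bin dot bat'
Parts after split:
  Part 1: 'cot tag tag bin dot bat'
Total parts: 1

1


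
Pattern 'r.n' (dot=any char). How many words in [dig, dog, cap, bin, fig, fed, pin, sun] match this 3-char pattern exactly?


Pattern 'r.n' means: starts with 'r', any single char, ends with 'n'.
Checking each word (must be exactly 3 chars):
  'dig' (len=3): no
  'dog' (len=3): no
  'cap' (len=3): no
  'bin' (len=3): no
  'fig' (len=3): no
  'fed' (len=3): no
  'pin' (len=3): no
  'sun' (len=3): no
Matching words: []
Total: 0

0


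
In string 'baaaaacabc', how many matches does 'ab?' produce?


Pattern 'ab?' matches 'a' optionally followed by 'b'.
String: 'baaaaacabc'
Scanning left to right for 'a' then checking next char:
  Match 1: 'a' (a not followed by b)
  Match 2: 'a' (a not followed by b)
  Match 3: 'a' (a not followed by b)
  Match 4: 'a' (a not followed by b)
  Match 5: 'a' (a not followed by b)
  Match 6: 'ab' (a followed by b)
Total matches: 6

6


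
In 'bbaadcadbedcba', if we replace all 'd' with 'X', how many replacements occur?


re.sub('d', 'X', text) replaces every occurrence of 'd' with 'X'.
Text: 'bbaadcadbedcba'
Scanning for 'd':
  pos 4: 'd' -> replacement #1
  pos 7: 'd' -> replacement #2
  pos 10: 'd' -> replacement #3
Total replacements: 3

3


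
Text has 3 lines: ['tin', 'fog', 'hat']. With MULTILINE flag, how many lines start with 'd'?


With MULTILINE flag, ^ matches the start of each line.
Lines: ['tin', 'fog', 'hat']
Checking which lines start with 'd':
  Line 1: 'tin' -> no
  Line 2: 'fog' -> no
  Line 3: 'hat' -> no
Matching lines: []
Count: 0

0


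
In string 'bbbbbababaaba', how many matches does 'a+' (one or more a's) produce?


Pattern 'a+' matches one or more consecutive a's.
String: 'bbbbbababaaba'
Scanning for runs of a:
  Match 1: 'a' (length 1)
  Match 2: 'a' (length 1)
  Match 3: 'aa' (length 2)
  Match 4: 'a' (length 1)
Total matches: 4

4


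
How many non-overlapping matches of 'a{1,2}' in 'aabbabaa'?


Pattern 'a{1,2}' matches between 1 and 2 consecutive a's (greedy).
String: 'aabbabaa'
Finding runs of a's and applying greedy matching:
  Run at pos 0: 'aa' (length 2)
  Run at pos 4: 'a' (length 1)
  Run at pos 6: 'aa' (length 2)
Matches: ['aa', 'a', 'aa']
Count: 3

3


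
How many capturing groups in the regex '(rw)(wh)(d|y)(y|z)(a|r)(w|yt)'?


To count capturing groups, count each '(' that starts a group.
Pattern: '(rw)(wh)(d|y)(y|z)(a|r)(w|yt)'
Walking through the pattern:
  Position 0: '(' -> group #1
  Position 4: '(' -> group #2
  Position 8: '(' -> group #3
  Position 13: '(' -> group #4
  Position 18: '(' -> group #5
  Position 23: '(' -> group #6
Total capturing groups: 6

6


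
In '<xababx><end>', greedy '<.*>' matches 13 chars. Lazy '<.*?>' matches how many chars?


Greedy '<.*>' tries to match as MUCH as possible.
Lazy '<.*?>' tries to match as LITTLE as possible.

String: '<xababx><end>'
Greedy '<.*>' starts at first '<' and extends to the LAST '>': '<xababx><end>' (13 chars)
Lazy '<.*?>' starts at first '<' and stops at the FIRST '>': '<xababx>' (8 chars)

8


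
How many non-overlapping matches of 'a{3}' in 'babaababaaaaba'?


Pattern 'a{3}' matches exactly 3 consecutive a's (greedy, non-overlapping).
String: 'babaababaaaaba'
Scanning for runs of a's:
  Run at pos 1: 'a' (length 1) -> 0 match(es)
  Run at pos 3: 'aa' (length 2) -> 0 match(es)
  Run at pos 6: 'a' (length 1) -> 0 match(es)
  Run at pos 8: 'aaaa' (length 4) -> 1 match(es)
  Run at pos 13: 'a' (length 1) -> 0 match(es)
Matches found: ['aaa']
Total: 1

1


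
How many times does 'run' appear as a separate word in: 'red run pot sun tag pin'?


Scanning each word for exact match 'run':
  Word 1: 'red' -> no
  Word 2: 'run' -> MATCH
  Word 3: 'pot' -> no
  Word 4: 'sun' -> no
  Word 5: 'tag' -> no
  Word 6: 'pin' -> no
Total matches: 1

1


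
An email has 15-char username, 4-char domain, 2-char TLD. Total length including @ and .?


An email address has format: username@domain.tld
Username length: 15
'@' character: 1
Domain length: 4
'.' character: 1
TLD length: 2
Total = 15 + 1 + 4 + 1 + 2 = 23

23


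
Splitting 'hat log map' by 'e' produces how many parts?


Splitting by 'e' breaks the string at each occurrence of the separator.
Text: 'hat log map'
Parts after split:
  Part 1: 'hat log map'
Total parts: 1

1


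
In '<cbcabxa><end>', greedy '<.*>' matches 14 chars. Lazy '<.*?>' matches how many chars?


Greedy '<.*>' tries to match as MUCH as possible.
Lazy '<.*?>' tries to match as LITTLE as possible.

String: '<cbcabxa><end>'
Greedy '<.*>' starts at first '<' and extends to the LAST '>': '<cbcabxa><end>' (14 chars)
Lazy '<.*?>' starts at first '<' and stops at the FIRST '>': '<cbcabxa>' (9 chars)

9


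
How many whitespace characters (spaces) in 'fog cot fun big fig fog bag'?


\s matches whitespace characters (spaces, tabs, etc.).
Text: 'fog cot fun big fig fog bag'
This text has 7 words separated by spaces.
Number of spaces = number of words - 1 = 7 - 1 = 6

6


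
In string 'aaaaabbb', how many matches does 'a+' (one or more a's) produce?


Pattern 'a+' matches one or more consecutive a's.
String: 'aaaaabbb'
Scanning for runs of a:
  Match 1: 'aaaaa' (length 5)
Total matches: 1

1


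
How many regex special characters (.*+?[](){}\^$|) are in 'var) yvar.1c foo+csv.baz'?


Regex special characters are: . * + ? [ ] ( ) { } \ ^ $ |
Scanning 'var) yvar.1c foo+csv.baz':
  pos 3: ')' -> SPECIAL
  pos 9: '.' -> SPECIAL
  pos 16: '+' -> SPECIAL
  pos 20: '.' -> SPECIAL
Special chars found: [')', '.', '+', '.']
Total: 4

4


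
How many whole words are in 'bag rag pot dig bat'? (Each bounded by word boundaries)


Word boundaries (\b) mark the start/end of each word.
Text: 'bag rag pot dig bat'
Splitting by whitespace:
  Word 1: 'bag'
  Word 2: 'rag'
  Word 3: 'pot'
  Word 4: 'dig'
  Word 5: 'bat'
Total whole words: 5

5


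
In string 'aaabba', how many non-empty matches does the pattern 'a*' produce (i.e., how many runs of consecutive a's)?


Pattern 'a*' matches zero or more a's. We want non-empty runs of consecutive a's.
String: 'aaabba'
Walking through the string to find runs of a's:
  Run 1: positions 0-2 -> 'aaa'
  Run 2: positions 5-5 -> 'a'
Non-empty runs found: ['aaa', 'a']
Count: 2

2


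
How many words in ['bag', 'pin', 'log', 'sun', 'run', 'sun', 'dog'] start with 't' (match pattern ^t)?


Pattern ^t anchors to start of word. Check which words begin with 't':
  'bag' -> no
  'pin' -> no
  'log' -> no
  'sun' -> no
  'run' -> no
  'sun' -> no
  'dog' -> no
Matching words: []
Count: 0

0


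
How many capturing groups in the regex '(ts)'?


To count capturing groups, count each '(' that starts a group.
Pattern: '(ts)'
Walking through the pattern:
  Position 0: '(' -> group #1
Total capturing groups: 1

1


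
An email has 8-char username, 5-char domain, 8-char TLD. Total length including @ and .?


An email address has format: username@domain.tld
Username length: 8
'@' character: 1
Domain length: 5
'.' character: 1
TLD length: 8
Total = 8 + 1 + 5 + 1 + 8 = 23

23


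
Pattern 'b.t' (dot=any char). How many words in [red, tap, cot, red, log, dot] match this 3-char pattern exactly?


Pattern 'b.t' means: starts with 'b', any single char, ends with 't'.
Checking each word (must be exactly 3 chars):
  'red' (len=3): no
  'tap' (len=3): no
  'cot' (len=3): no
  'red' (len=3): no
  'log' (len=3): no
  'dot' (len=3): no
Matching words: []
Total: 0

0


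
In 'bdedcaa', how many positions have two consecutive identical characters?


Looking for consecutive identical characters in 'bdedcaa':
  pos 0-1: 'b' vs 'd' -> different
  pos 1-2: 'd' vs 'e' -> different
  pos 2-3: 'e' vs 'd' -> different
  pos 3-4: 'd' vs 'c' -> different
  pos 4-5: 'c' vs 'a' -> different
  pos 5-6: 'a' vs 'a' -> MATCH ('aa')
Consecutive identical pairs: ['aa']
Count: 1

1


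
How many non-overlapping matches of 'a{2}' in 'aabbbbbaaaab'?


Pattern 'a{2}' matches exactly 2 consecutive a's (greedy, non-overlapping).
String: 'aabbbbbaaaab'
Scanning for runs of a's:
  Run at pos 0: 'aa' (length 2) -> 1 match(es)
  Run at pos 7: 'aaaa' (length 4) -> 2 match(es)
Matches found: ['aa', 'aa', 'aa']
Total: 3

3


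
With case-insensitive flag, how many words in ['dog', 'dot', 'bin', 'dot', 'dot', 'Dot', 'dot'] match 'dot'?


Case-insensitive matching: compare each word's lowercase form to 'dot'.
  'dog' -> lower='dog' -> no
  'dot' -> lower='dot' -> MATCH
  'bin' -> lower='bin' -> no
  'dot' -> lower='dot' -> MATCH
  'dot' -> lower='dot' -> MATCH
  'Dot' -> lower='dot' -> MATCH
  'dot' -> lower='dot' -> MATCH
Matches: ['dot', 'dot', 'dot', 'Dot', 'dot']
Count: 5

5


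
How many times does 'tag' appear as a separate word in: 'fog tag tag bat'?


Scanning each word for exact match 'tag':
  Word 1: 'fog' -> no
  Word 2: 'tag' -> MATCH
  Word 3: 'tag' -> MATCH
  Word 4: 'bat' -> no
Total matches: 2

2


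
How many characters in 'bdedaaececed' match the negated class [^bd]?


Negated class [^bd] matches any char NOT in {b, d}
Scanning 'bdedaaececed':
  pos 0: 'b' -> no (excluded)
  pos 1: 'd' -> no (excluded)
  pos 2: 'e' -> MATCH
  pos 3: 'd' -> no (excluded)
  pos 4: 'a' -> MATCH
  pos 5: 'a' -> MATCH
  pos 6: 'e' -> MATCH
  pos 7: 'c' -> MATCH
  pos 8: 'e' -> MATCH
  pos 9: 'c' -> MATCH
  pos 10: 'e' -> MATCH
  pos 11: 'd' -> no (excluded)
Total matches: 8

8


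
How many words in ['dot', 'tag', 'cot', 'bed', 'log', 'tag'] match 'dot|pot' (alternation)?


Alternation 'dot|pot' matches either 'dot' or 'pot'.
Checking each word:
  'dot' -> MATCH
  'tag' -> no
  'cot' -> no
  'bed' -> no
  'log' -> no
  'tag' -> no
Matches: ['dot']
Count: 1

1


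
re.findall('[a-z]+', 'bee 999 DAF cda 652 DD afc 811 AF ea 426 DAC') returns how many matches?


Pattern '[a-z]+' finds one or more lowercase letters.
Text: 'bee 999 DAF cda 652 DD afc 811 AF ea 426 DAC'
Scanning for matches:
  Match 1: 'bee'
  Match 2: 'cda'
  Match 3: 'afc'
  Match 4: 'ea'
Total matches: 4

4


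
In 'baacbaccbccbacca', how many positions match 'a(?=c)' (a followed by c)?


Lookahead 'a(?=c)' matches 'a' only when followed by 'c'.
String: 'baacbaccbccbacca'
Checking each position where char is 'a':
  pos 1: 'a' -> no (next='a')
  pos 2: 'a' -> MATCH (next='c')
  pos 5: 'a' -> MATCH (next='c')
  pos 12: 'a' -> MATCH (next='c')
Matching positions: [2, 5, 12]
Count: 3

3


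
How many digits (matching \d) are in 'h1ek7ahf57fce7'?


\d matches any digit 0-9.
Scanning 'h1ek7ahf57fce7':
  pos 1: '1' -> DIGIT
  pos 4: '7' -> DIGIT
  pos 8: '5' -> DIGIT
  pos 9: '7' -> DIGIT
  pos 13: '7' -> DIGIT
Digits found: ['1', '7', '5', '7', '7']
Total: 5

5


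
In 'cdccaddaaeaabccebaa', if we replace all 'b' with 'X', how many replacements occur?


re.sub('b', 'X', text) replaces every occurrence of 'b' with 'X'.
Text: 'cdccaddaaeaabccebaa'
Scanning for 'b':
  pos 12: 'b' -> replacement #1
  pos 16: 'b' -> replacement #2
Total replacements: 2

2


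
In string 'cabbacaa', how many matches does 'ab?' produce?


Pattern 'ab?' matches 'a' optionally followed by 'b'.
String: 'cabbacaa'
Scanning left to right for 'a' then checking next char:
  Match 1: 'ab' (a followed by b)
  Match 2: 'a' (a not followed by b)
  Match 3: 'a' (a not followed by b)
  Match 4: 'a' (a not followed by b)
Total matches: 4

4


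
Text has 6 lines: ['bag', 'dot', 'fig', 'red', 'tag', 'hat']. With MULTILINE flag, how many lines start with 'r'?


With MULTILINE flag, ^ matches the start of each line.
Lines: ['bag', 'dot', 'fig', 'red', 'tag', 'hat']
Checking which lines start with 'r':
  Line 1: 'bag' -> no
  Line 2: 'dot' -> no
  Line 3: 'fig' -> no
  Line 4: 'red' -> MATCH
  Line 5: 'tag' -> no
  Line 6: 'hat' -> no
Matching lines: ['red']
Count: 1

1


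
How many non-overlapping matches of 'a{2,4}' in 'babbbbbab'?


Pattern 'a{2,4}' matches between 2 and 4 consecutive a's (greedy).
String: 'babbbbbab'
Finding runs of a's and applying greedy matching:
  Run at pos 1: 'a' (length 1)
  Run at pos 7: 'a' (length 1)
Matches: []
Count: 0

0


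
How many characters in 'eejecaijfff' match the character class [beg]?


Character class [beg] matches any of: {b, e, g}
Scanning string 'eejecaijfff' character by character:
  pos 0: 'e' -> MATCH
  pos 1: 'e' -> MATCH
  pos 2: 'j' -> no
  pos 3: 'e' -> MATCH
  pos 4: 'c' -> no
  pos 5: 'a' -> no
  pos 6: 'i' -> no
  pos 7: 'j' -> no
  pos 8: 'f' -> no
  pos 9: 'f' -> no
  pos 10: 'f' -> no
Total matches: 3

3


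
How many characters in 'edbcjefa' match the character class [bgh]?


Character class [bgh] matches any of: {b, g, h}
Scanning string 'edbcjefa' character by character:
  pos 0: 'e' -> no
  pos 1: 'd' -> no
  pos 2: 'b' -> MATCH
  pos 3: 'c' -> no
  pos 4: 'j' -> no
  pos 5: 'e' -> no
  pos 6: 'f' -> no
  pos 7: 'a' -> no
Total matches: 1

1


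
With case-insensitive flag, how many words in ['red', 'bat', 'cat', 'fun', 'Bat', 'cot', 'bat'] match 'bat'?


Case-insensitive matching: compare each word's lowercase form to 'bat'.
  'red' -> lower='red' -> no
  'bat' -> lower='bat' -> MATCH
  'cat' -> lower='cat' -> no
  'fun' -> lower='fun' -> no
  'Bat' -> lower='bat' -> MATCH
  'cot' -> lower='cot' -> no
  'bat' -> lower='bat' -> MATCH
Matches: ['bat', 'Bat', 'bat']
Count: 3

3


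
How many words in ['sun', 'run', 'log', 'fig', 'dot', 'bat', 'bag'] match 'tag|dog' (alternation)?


Alternation 'tag|dog' matches either 'tag' or 'dog'.
Checking each word:
  'sun' -> no
  'run' -> no
  'log' -> no
  'fig' -> no
  'dot' -> no
  'bat' -> no
  'bag' -> no
Matches: []
Count: 0

0


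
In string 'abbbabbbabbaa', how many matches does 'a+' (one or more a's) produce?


Pattern 'a+' matches one or more consecutive a's.
String: 'abbbabbbabbaa'
Scanning for runs of a:
  Match 1: 'a' (length 1)
  Match 2: 'a' (length 1)
  Match 3: 'a' (length 1)
  Match 4: 'aa' (length 2)
Total matches: 4

4


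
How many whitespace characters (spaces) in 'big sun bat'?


\s matches whitespace characters (spaces, tabs, etc.).
Text: 'big sun bat'
This text has 3 words separated by spaces.
Number of spaces = number of words - 1 = 3 - 1 = 2

2


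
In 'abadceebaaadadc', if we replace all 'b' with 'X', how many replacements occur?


re.sub('b', 'X', text) replaces every occurrence of 'b' with 'X'.
Text: 'abadceebaaadadc'
Scanning for 'b':
  pos 1: 'b' -> replacement #1
  pos 7: 'b' -> replacement #2
Total replacements: 2

2


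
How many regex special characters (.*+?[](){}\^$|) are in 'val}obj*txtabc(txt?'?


Regex special characters are: . * + ? [ ] ( ) { } \ ^ $ |
Scanning 'val}obj*txtabc(txt?':
  pos 3: '}' -> SPECIAL
  pos 7: '*' -> SPECIAL
  pos 14: '(' -> SPECIAL
  pos 18: '?' -> SPECIAL
Special chars found: ['}', '*', '(', '?']
Total: 4

4


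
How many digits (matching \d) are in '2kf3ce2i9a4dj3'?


\d matches any digit 0-9.
Scanning '2kf3ce2i9a4dj3':
  pos 0: '2' -> DIGIT
  pos 3: '3' -> DIGIT
  pos 6: '2' -> DIGIT
  pos 8: '9' -> DIGIT
  pos 10: '4' -> DIGIT
  pos 13: '3' -> DIGIT
Digits found: ['2', '3', '2', '9', '4', '3']
Total: 6

6


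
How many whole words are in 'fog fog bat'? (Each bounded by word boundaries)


Word boundaries (\b) mark the start/end of each word.
Text: 'fog fog bat'
Splitting by whitespace:
  Word 1: 'fog'
  Word 2: 'fog'
  Word 3: 'bat'
Total whole words: 3

3


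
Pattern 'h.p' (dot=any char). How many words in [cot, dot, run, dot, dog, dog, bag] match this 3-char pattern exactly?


Pattern 'h.p' means: starts with 'h', any single char, ends with 'p'.
Checking each word (must be exactly 3 chars):
  'cot' (len=3): no
  'dot' (len=3): no
  'run' (len=3): no
  'dot' (len=3): no
  'dog' (len=3): no
  'dog' (len=3): no
  'bag' (len=3): no
Matching words: []
Total: 0

0


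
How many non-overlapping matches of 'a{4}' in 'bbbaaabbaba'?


Pattern 'a{4}' matches exactly 4 consecutive a's (greedy, non-overlapping).
String: 'bbbaaabbaba'
Scanning for runs of a's:
  Run at pos 3: 'aaa' (length 3) -> 0 match(es)
  Run at pos 8: 'a' (length 1) -> 0 match(es)
  Run at pos 10: 'a' (length 1) -> 0 match(es)
Matches found: []
Total: 0

0


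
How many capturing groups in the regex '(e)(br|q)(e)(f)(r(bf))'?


To count capturing groups, count each '(' that starts a group.
Pattern: '(e)(br|q)(e)(f)(r(bf))'
Walking through the pattern:
  Position 0: '(' -> group #1
  Position 3: '(' -> group #2
  Position 9: '(' -> group #3
  Position 12: '(' -> group #4
  Position 15: '(' -> group #5
  Position 17: '(' -> group #6
Total capturing groups: 6

6


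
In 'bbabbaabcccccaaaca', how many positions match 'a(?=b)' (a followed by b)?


Lookahead 'a(?=b)' matches 'a' only when followed by 'b'.
String: 'bbabbaabcccccaaaca'
Checking each position where char is 'a':
  pos 2: 'a' -> MATCH (next='b')
  pos 5: 'a' -> no (next='a')
  pos 6: 'a' -> MATCH (next='b')
  pos 13: 'a' -> no (next='a')
  pos 14: 'a' -> no (next='a')
  pos 15: 'a' -> no (next='c')
Matching positions: [2, 6]
Count: 2

2


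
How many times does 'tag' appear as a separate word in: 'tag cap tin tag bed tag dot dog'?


Scanning each word for exact match 'tag':
  Word 1: 'tag' -> MATCH
  Word 2: 'cap' -> no
  Word 3: 'tin' -> no
  Word 4: 'tag' -> MATCH
  Word 5: 'bed' -> no
  Word 6: 'tag' -> MATCH
  Word 7: 'dot' -> no
  Word 8: 'dog' -> no
Total matches: 3

3


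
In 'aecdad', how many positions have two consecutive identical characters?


Looking for consecutive identical characters in 'aecdad':
  pos 0-1: 'a' vs 'e' -> different
  pos 1-2: 'e' vs 'c' -> different
  pos 2-3: 'c' vs 'd' -> different
  pos 3-4: 'd' vs 'a' -> different
  pos 4-5: 'a' vs 'd' -> different
Consecutive identical pairs: []
Count: 0

0


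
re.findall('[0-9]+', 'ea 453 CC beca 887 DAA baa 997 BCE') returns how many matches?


Pattern '[0-9]+' finds one or more digits.
Text: 'ea 453 CC beca 887 DAA baa 997 BCE'
Scanning for matches:
  Match 1: '453'
  Match 2: '887'
  Match 3: '997'
Total matches: 3

3


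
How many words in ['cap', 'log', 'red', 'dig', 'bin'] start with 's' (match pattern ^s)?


Pattern ^s anchors to start of word. Check which words begin with 's':
  'cap' -> no
  'log' -> no
  'red' -> no
  'dig' -> no
  'bin' -> no
Matching words: []
Count: 0

0


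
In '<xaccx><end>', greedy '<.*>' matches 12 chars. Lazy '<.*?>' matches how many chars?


Greedy '<.*>' tries to match as MUCH as possible.
Lazy '<.*?>' tries to match as LITTLE as possible.

String: '<xaccx><end>'
Greedy '<.*>' starts at first '<' and extends to the LAST '>': '<xaccx><end>' (12 chars)
Lazy '<.*?>' starts at first '<' and stops at the FIRST '>': '<xaccx>' (7 chars)

7


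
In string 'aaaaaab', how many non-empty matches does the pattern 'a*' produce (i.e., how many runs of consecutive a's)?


Pattern 'a*' matches zero or more a's. We want non-empty runs of consecutive a's.
String: 'aaaaaab'
Walking through the string to find runs of a's:
  Run 1: positions 0-5 -> 'aaaaaa'
Non-empty runs found: ['aaaaaa']
Count: 1

1


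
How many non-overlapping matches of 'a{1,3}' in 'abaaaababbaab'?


Pattern 'a{1,3}' matches between 1 and 3 consecutive a's (greedy).
String: 'abaaaababbaab'
Finding runs of a's and applying greedy matching:
  Run at pos 0: 'a' (length 1)
  Run at pos 2: 'aaaa' (length 4)
  Run at pos 7: 'a' (length 1)
  Run at pos 10: 'aa' (length 2)
Matches: ['a', 'aaa', 'a', 'a', 'aa']
Count: 5

5
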